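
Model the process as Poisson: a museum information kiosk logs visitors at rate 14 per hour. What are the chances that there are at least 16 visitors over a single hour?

0.3306

With mean μ = 14 per hour,
P(N ≥ 16) = 1 − P(N ≤ 15) = 1 − Σ_{j=0}^{15} e^(−μ) μ^j/j! ≈ 0.3306.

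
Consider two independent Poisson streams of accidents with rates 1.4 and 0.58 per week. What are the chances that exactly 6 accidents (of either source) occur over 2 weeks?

0.1021

Independent Poisson processes superpose: combined rate λ = 1.4 + 0.58 = 1.98 per week.
Over the interval, μ = 1.98 × 2 = 3.96 (2 weeks).
P(N = 6) = e^(−3.96) · 3.96^6/6! ≈ 0.1021.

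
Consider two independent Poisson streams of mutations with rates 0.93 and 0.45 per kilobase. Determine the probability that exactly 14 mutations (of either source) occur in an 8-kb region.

Independent Poisson processes superpose: combined rate λ = 0.93 + 0.45 = 1.38 per kilobase.
Over the interval, μ = 1.38 × 8 = 11.04 (an 8-kb region = 8 kilobases).
P(N = 14) = e^(−11.04) · 11.04^14/14! ≈ 0.0735.

0.0735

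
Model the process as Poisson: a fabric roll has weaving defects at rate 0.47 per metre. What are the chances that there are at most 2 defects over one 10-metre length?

Over the interval, μ = 0.47 × 10 = 4.7 (a 10-metre length = 10 metres).
P(N ≤ 2) = Σ_{j=0}^{2} e^(−μ) μ^j/j! ≈ 0.1523.

0.1523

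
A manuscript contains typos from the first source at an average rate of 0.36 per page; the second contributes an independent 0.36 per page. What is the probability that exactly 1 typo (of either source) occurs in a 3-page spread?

Independent Poisson processes superpose: combined rate λ = 0.36 + 0.36 = 0.72 per page.
Over the interval, μ = 0.72 × 3 = 2.16 (a 3-page spread = 3 pages).
P(N = 1) = e^(−2.16) · 2.16^1/1! ≈ 0.2491.

0.2491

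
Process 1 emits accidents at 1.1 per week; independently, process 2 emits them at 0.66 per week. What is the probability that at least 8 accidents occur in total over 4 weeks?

0.4072

Independent Poisson processes superpose: combined rate λ = 1.1 + 0.66 = 1.76 per week.
Over the interval, μ = 1.76 × 4 = 7.04 (4 weeks).
P(N ≥ 8) = 1 − P(N ≤ 7) ≈ 0.4072.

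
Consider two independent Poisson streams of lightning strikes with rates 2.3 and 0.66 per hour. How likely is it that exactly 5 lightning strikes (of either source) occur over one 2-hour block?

0.1627

Independent Poisson processes superpose: combined rate λ = 2.3 + 0.66 = 2.96 per hour.
Over the interval, μ = 2.96 × 2 = 5.92 (a 2-hour block = 2 hours).
P(N = 5) = e^(−5.92) · 5.92^5/5! ≈ 0.1627.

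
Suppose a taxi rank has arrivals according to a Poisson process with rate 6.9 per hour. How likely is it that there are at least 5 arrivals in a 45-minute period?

Over the interval, μ = 6.9 × 0.75 = 5.175 (a 45-minute period = 0.75 hours).
P(N ≥ 5) = 1 − P(N ≤ 4) = 1 − Σ_{j=0}^{4} e^(−μ) μ^j/j! ≈ 0.5897.

0.5897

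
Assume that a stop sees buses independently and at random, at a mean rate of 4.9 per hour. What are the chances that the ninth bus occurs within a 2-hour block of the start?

0.6442

Over the interval, μ = 4.9 × 2 = 9.8 (a 2-hour block = 2 hours).
The ninth arrival falls in the interval iff at least 9 events occur there: P(S_9 ≤ t) = P(N ≥ 9) = 1 − P(N ≤ 8) ≈ 0.6442.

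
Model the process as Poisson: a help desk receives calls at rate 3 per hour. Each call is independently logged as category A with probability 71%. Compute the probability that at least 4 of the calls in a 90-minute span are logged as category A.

Thinning: the calls that are logged as category A themselves form a Poisson process with rate 0.71 × 3 = 2.13 per hour.
Over the interval, μ = 2.13 × 1.5 = 3.195 (a 90-minute span = 1.5 hours).
P(N ≥ 4) = 1 − P(N ≤ 3) ≈ 0.3964.

0.3964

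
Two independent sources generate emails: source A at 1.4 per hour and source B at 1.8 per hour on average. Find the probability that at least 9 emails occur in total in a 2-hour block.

Independent Poisson processes superpose: combined rate λ = 1.4 + 1.8 = 3.2 per hour.
Over the interval, μ = 3.2 × 2 = 6.4 (a 2-hour block = 2 hours).
P(N ≥ 9) = 1 − P(N ≤ 8) ≈ 0.1967.

0.1967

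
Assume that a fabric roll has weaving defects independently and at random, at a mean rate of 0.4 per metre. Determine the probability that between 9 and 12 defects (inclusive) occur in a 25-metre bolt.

0.4587

Over the interval, μ = 0.4 × 25 = 10 (a 25-metre bolt = 25 metres).
P(9 ≤ N ≤ 12) = Σ_{j=9}^{12} e^(−10) · 10^j/j! ≈ 0.4587.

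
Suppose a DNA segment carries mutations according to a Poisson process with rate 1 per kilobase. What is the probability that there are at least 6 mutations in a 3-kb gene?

0.0839

Over the interval, μ = 1 × 3 = 3 (a 3-kb gene = 3 kilobases).
P(N ≥ 6) = 1 − P(N ≤ 5) = 1 − Σ_{j=0}^{5} e^(−μ) μ^j/j! ≈ 0.0839.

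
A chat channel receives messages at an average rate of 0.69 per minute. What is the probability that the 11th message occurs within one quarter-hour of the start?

Over the interval, μ = 0.69 × 15 = 10.35 (a quarter-hour = 15 minutes).
The 11th arrival falls in the interval iff at least 11 events occur there: P(S_11 ≤ t) = P(N ≥ 11) = 1 − P(N ≤ 10) ≈ 0.4607.

0.4607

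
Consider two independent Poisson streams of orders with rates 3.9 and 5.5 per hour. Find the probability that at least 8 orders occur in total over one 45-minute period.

0.4087

Independent Poisson processes superpose: combined rate λ = 3.9 + 5.5 = 9.4 per hour.
Over the interval, μ = 9.4 × 0.75 = 7.05 (a 45-minute period = 0.75 hours).
P(N ≥ 8) = 1 − P(N ≤ 7) ≈ 0.4087.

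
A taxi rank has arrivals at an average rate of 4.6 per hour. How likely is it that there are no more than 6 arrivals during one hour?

0.8180

With mean μ = 4.6 per hour,
P(N ≤ 6) = Σ_{j=0}^{6} e^(−μ) μ^j/j! ≈ 0.8180.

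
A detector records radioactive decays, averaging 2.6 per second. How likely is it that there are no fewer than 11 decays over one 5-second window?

Over the interval, μ = 2.6 × 5 = 13 (a 5-second window = 5 seconds).
P(N ≥ 11) = 1 − P(N ≤ 10) = 1 − Σ_{j=0}^{10} e^(−μ) μ^j/j! ≈ 0.7483.

0.7483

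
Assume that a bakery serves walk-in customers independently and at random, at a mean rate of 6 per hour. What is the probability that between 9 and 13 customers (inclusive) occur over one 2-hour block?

0.5265

Over the interval, μ = 6 × 2 = 12 (a 2-hour block = 2 hours).
P(9 ≤ N ≤ 13) = Σ_{j=9}^{13} e^(−12) · 12^j/j! ≈ 0.5265.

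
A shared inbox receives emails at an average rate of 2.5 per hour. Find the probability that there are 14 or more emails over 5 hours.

Over the interval, μ = 2.5 × 5 = 12.5 (5 hours).
P(N ≥ 14) = 1 − P(N ≤ 13) = 1 − Σ_{j=0}^{13} e^(−μ) μ^j/j! ≈ 0.3722.

0.3722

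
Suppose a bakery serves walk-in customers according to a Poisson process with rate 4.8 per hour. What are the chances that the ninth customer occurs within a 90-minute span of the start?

Over the interval, μ = 4.8 × 1.5 = 7.2 (a 90-minute span = 1.5 hours).
The ninth arrival falls in the interval iff at least 9 events occur there: P(S_9 ≤ t) = P(N ≥ 9) = 1 − P(N ≤ 8) ≈ 0.2973.

0.2973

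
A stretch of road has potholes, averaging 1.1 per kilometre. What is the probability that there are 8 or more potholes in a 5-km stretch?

0.1905

Over the interval, μ = 1.1 × 5 = 5.5 (a 5-km stretch = 5 kilometres).
P(N ≥ 8) = 1 − P(N ≤ 7) = 1 − Σ_{j=0}^{7} e^(−μ) μ^j/j! ≈ 0.1905.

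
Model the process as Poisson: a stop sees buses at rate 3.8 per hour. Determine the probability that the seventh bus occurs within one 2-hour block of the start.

0.6354

Over the interval, μ = 3.8 × 2 = 7.6 (a 2-hour block = 2 hours).
The seventh arrival falls in the interval iff at least 7 events occur there: P(S_7 ≤ t) = P(N ≥ 7) = 1 − P(N ≤ 6) ≈ 0.6354.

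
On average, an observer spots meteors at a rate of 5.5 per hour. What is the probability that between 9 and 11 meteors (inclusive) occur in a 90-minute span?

0.3115

Over the interval, μ = 5.5 × 1.5 = 8.25 (a 90-minute span = 1.5 hours).
P(9 ≤ N ≤ 11) = Σ_{j=9}^{11} e^(−8.25) · 8.25^j/j! ≈ 0.3115.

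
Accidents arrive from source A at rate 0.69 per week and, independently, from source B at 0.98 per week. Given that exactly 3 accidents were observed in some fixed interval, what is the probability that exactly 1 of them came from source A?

Given the total, each event is independently from source A with probability p = λ_A/(λ_A+λ_B) = 0.69/1.67 ≈ 0.4132.
So K ~ Binomial(3, 0.69/1.67): P(K = 1) = C(3,1) · (0.69/1.67)^1 · (0.98/1.67)^2 ≈ 0.4268.

0.4268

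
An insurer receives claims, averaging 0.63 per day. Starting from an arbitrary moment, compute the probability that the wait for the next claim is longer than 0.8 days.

The wait for the next event is exponential with rate λ = 0.63 per day.
P(T > 0.8) = e^(−λt) = e^(−0.63 × 0.8) = e^(−0.504) ≈ 0.6041.

0.6041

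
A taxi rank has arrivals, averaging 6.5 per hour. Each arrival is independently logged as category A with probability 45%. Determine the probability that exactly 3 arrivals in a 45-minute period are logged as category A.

Thinning: the arrivals that are logged as category A themselves form a Poisson process with rate 0.45 × 6.5 = 2.925 per hour.
Over the interval, μ = 2.925 × 0.75 = 2.19375 (a 45-minute period = 0.75 hours).
P(N = 3) = e^(−2.19375) · 2.19375^3/3! ≈ 0.1962.

0.1962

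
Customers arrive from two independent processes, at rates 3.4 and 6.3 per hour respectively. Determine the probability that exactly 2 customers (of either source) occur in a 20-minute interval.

Independent Poisson processes superpose: combined rate λ = 3.4 + 6.3 = 9.7 per hour.
Over the interval, μ = 9.7 × 1/3 ≈ 3.23333 (a 20-minute interval = 1/3 hours).
P(N = 2) = e^(−3.23333) · 3.23333^2/2! ≈ 0.2061.

0.2061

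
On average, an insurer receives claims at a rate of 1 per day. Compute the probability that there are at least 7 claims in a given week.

Over the interval, μ = 1 × 7 = 7 (a week = 7 days).
P(N ≥ 7) = 1 − P(N ≤ 6) = 1 − Σ_{j=0}^{6} e^(−μ) μ^j/j! ≈ 0.5503.

0.5503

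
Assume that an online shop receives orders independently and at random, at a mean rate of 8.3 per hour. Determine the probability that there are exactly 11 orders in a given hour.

0.0802

With mean μ = 8.3 per hour,
P(N = 11) = e^(−μ) μ^11/11! = e^(−8.3) · 8.3^11/39916800 ≈ 0.0802.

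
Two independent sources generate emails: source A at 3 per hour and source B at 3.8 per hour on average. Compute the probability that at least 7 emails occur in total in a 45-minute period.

Independent Poisson processes superpose: combined rate λ = 3 + 3.8 = 6.8 per hour.
Over the interval, μ = 6.8 × 0.75 = 5.1 (a 45-minute period = 0.75 hours).
P(N ≥ 7) = 1 − P(N ≤ 6) ≈ 0.2526.

0.2526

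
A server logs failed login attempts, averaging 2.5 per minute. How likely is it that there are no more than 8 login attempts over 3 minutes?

0.6620

Over the interval, μ = 2.5 × 3 = 7.5 (3 minutes).
P(N ≤ 8) = Σ_{j=0}^{8} e^(−μ) μ^j/j! ≈ 0.6620.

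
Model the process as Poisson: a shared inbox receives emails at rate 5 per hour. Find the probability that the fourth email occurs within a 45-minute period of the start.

Over the interval, μ = 5 × 0.75 = 3.75 (a 45-minute period = 0.75 hours).
The fourth arrival falls in the interval iff at least 4 events occur there: P(S_4 ≤ t) = P(N ≥ 4) = 1 − P(N ≤ 3) ≈ 0.5162.

0.5162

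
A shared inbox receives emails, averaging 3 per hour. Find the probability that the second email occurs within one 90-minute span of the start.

Over the interval, μ = 3 × 1.5 = 4.5 (a 90-minute span = 1.5 hours).
The second arrival falls in the interval iff at least 2 events occur there: P(S_2 ≤ t) = P(N ≥ 2) = 1 − P(N ≤ 1) ≈ 0.9389.

0.9389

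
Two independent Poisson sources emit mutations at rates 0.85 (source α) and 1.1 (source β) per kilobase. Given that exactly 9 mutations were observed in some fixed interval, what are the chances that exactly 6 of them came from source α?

Given the total, each event is independently from source α with probability p = λ_α/(λ_α+λ_β) = 0.85/1.95 ≈ 0.4359.
So K ~ Binomial(9, 0.85/1.95): P(K = 6) = C(9,6) · (0.85/1.95)^6 · (1.1/1.95)^3 ≈ 0.1034.

0.1034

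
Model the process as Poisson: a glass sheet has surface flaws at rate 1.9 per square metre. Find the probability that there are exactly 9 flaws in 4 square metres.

Over the interval, μ = 1.9 × 4 = 7.6 (4 square metres).
P(N = 9) = e^(−μ) μ^9/9! = e^(−7.6) · 7.6^9/362880 ≈ 0.1167.

0.1167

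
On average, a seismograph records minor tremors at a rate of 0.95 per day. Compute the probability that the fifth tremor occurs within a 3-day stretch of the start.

Over the interval, μ = 0.95 × 3 = 2.85 (a 3-day stretch = 3 days).
The fifth arrival falls in the interval iff at least 5 events occur there: P(S_5 ≤ t) = P(N ≥ 5) = 1 − P(N ≤ 4) ≈ 0.1602.

0.1602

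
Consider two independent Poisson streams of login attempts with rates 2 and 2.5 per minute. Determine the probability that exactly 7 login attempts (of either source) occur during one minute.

0.0824

Independent Poisson processes superpose: combined rate λ = 2 + 2.5 = 4.5 per minute.
So μ = 4.5.
P(N = 7) = e^(−4.5) · 4.5^7/7! ≈ 0.0824.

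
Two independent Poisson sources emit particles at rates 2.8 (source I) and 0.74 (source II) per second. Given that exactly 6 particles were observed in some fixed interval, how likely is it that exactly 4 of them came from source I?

Given the total, each event is independently from source I with probability p = λ_I/(λ_I+λ_II) = 2.8/3.54 ≈ 0.7910.
So K ~ Binomial(6, 2.8/3.54): P(K = 4) = C(6,4) · (2.8/3.54)^4 · (0.74/3.54)^2 ≈ 0.2565.

0.2565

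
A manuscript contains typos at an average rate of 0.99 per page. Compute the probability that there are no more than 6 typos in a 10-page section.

0.1366

Over the interval, μ = 0.99 × 10 = 9.9 (a 10-page section = 10 pages).
P(N ≤ 6) = Σ_{j=0}^{6} e^(−μ) μ^j/j! ≈ 0.1366.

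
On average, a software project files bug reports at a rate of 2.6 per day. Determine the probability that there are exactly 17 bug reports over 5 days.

0.0550

Over the interval, μ = 2.6 × 5 = 13 (5 days).
P(N = 17) = e^(−μ) μ^17/17! = e^(−13) · 13^17/355687428096000 ≈ 0.0550.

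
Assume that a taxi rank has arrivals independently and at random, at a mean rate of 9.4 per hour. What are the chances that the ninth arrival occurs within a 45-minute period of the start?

0.2775

Over the interval, μ = 9.4 × 0.75 = 7.05 (a 45-minute period = 0.75 hours).
The ninth arrival falls in the interval iff at least 9 events occur there: P(S_9 ≤ t) = P(N ≥ 9) = 1 − P(N ≤ 8) ≈ 0.2775.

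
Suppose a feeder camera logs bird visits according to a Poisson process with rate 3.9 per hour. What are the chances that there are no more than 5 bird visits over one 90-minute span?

Over the interval, μ = 3.9 × 1.5 = 5.85 (a 90-minute span = 1.5 hours).
P(N ≤ 5) = Σ_{j=0}^{5} e^(−μ) μ^j/j! ≈ 0.4701.

0.4701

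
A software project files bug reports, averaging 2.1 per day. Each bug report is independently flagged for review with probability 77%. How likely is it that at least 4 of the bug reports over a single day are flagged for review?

0.0812

Thinning: the bug reports that are flagged for review themselves form a Poisson process with rate 0.77 × 2.1 = 1.617 per day.
So μ = 1.617.
P(N ≥ 4) = 1 − P(N ≤ 3) ≈ 0.0812.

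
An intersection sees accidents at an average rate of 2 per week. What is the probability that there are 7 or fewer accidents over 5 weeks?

Over the interval, μ = 2 × 5 = 10 (5 weeks).
P(N ≤ 7) = Σ_{j=0}^{7} e^(−μ) μ^j/j! ≈ 0.2202.

0.2202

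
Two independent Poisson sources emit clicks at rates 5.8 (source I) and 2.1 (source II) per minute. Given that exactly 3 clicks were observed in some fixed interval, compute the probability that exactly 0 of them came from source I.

Given the total, each event is independently from source I with probability p = λ_I/(λ_I+λ_II) = 5.8/7.9 ≈ 0.7342.
So K ~ Binomial(3, 5.8/7.9): P(K = 0) = C(3,0) · (5.8/7.9)^0 · (2.1/7.9)^3 ≈ 0.0188.

0.0188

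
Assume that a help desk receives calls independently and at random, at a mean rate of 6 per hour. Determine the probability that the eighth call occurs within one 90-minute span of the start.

Over the interval, μ = 6 × 1.5 = 9 (a 90-minute span = 1.5 hours).
The eighth arrival falls in the interval iff at least 8 events occur there: P(S_8 ≤ t) = P(N ≥ 8) = 1 − P(N ≤ 7) ≈ 0.6761.

0.6761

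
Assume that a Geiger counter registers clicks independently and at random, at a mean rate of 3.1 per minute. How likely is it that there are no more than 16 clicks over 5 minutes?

0.6154

Over the interval, μ = 3.1 × 5 = 15.5 (5 minutes).
P(N ≤ 16) = Σ_{j=0}^{16} e^(−μ) μ^j/j! ≈ 0.6154.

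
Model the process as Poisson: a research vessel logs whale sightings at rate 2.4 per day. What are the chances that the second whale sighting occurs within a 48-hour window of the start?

Over the interval, μ = 2.4 × 2 = 4.8 (a 48-hour window = 2 days).
The second arrival falls in the interval iff at least 2 events occur there: P(S_2 ≤ t) = P(N ≥ 2) = 1 − P(N ≤ 1) ≈ 0.9523.

0.9523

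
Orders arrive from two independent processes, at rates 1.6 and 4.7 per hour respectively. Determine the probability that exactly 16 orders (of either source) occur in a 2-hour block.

0.0650

Independent Poisson processes superpose: combined rate λ = 1.6 + 4.7 = 6.3 per hour.
Over the interval, μ = 6.3 × 2 = 12.6 (a 2-hour block = 2 hours).
P(N = 16) = e^(−12.6) · 12.6^16/16! ≈ 0.0650.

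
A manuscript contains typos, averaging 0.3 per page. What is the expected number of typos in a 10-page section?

E[N] = λt = 0.3 × 10 = 3 (a 10-page section = 10 pages).

3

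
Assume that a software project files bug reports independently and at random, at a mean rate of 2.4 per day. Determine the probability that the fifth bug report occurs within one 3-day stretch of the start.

Over the interval, μ = 2.4 × 3 = 7.2 (a 3-day stretch = 3 days).
The fifth arrival falls in the interval iff at least 5 events occur there: P(S_5 ≤ t) = P(N ≥ 5) = 1 − P(N ≤ 4) ≈ 0.8445.

0.8445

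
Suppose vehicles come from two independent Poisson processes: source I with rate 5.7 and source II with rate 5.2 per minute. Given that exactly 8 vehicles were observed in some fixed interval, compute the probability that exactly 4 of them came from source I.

0.2711

Given the total, each event is independently from source I with probability p = λ_I/(λ_I+λ_II) = 5.7/10.9 ≈ 0.5229.
So K ~ Binomial(8, 5.7/10.9): P(K = 4) = C(8,4) · (5.7/10.9)^4 · (5.2/10.9)^4 ≈ 0.2711.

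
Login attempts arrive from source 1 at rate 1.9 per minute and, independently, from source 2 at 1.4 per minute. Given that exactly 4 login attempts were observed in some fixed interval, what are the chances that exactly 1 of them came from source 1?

Given the total, each event is independently from source 1 with probability p = λ_1/(λ_1+λ_2) = 1.9/3.3 ≈ 0.5758.
So K ~ Binomial(4, 1.9/3.3): P(K = 1) = C(4,1) · (1.9/3.3)^1 · (1.4/3.3)^3 ≈ 0.1758.

0.1758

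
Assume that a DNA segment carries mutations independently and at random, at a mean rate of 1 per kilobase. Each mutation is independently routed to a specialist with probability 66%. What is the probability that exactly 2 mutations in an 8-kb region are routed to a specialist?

Thinning: the mutations that are routed to a specialist themselves form a Poisson process with rate 0.66 × 1 = 0.66 per kilobase.
Over the interval, μ = 0.66 × 8 = 5.28 (an 8-kb region = 8 kilobases).
P(N = 2) = e^(−5.28) · 5.28^2/2! ≈ 0.0710.

0.0710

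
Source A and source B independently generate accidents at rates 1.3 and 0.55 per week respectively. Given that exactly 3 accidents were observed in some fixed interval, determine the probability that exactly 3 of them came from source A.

0.3470

Given the total, each event is independently from source A with probability p = λ_A/(λ_A+λ_B) = 1.3/1.85 ≈ 0.7027.
So K ~ Binomial(3, 1.3/1.85): P(K = 3) = C(3,3) · (1.3/1.85)^3 · (0.55/1.85)^0 ≈ 0.3470.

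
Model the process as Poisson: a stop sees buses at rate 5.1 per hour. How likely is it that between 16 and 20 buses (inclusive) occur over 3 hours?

0.3665

Over the interval, μ = 5.1 × 3 = 15.3 (3 hours).
P(16 ≤ N ≤ 20) = Σ_{j=16}^{20} e^(−15.3) · 15.3^j/j! ≈ 0.3665.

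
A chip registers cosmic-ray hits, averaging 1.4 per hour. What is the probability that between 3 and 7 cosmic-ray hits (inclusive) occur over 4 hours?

0.7146

Over the interval, μ = 1.4 × 4 = 5.6 (4 hours).
P(3 ≤ N ≤ 7) = Σ_{j=3}^{7} e^(−5.6) · 5.6^j/j! ≈ 0.7146.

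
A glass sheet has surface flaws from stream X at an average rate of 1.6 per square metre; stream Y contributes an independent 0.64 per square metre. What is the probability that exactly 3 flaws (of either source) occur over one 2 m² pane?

0.1698

Independent Poisson processes superpose: combined rate λ = 1.6 + 0.64 = 2.24 per square metre.
Over the interval, μ = 2.24 × 2 = 4.48 (a 2 m² pane = 2 square metres).
P(N = 3) = e^(−4.48) · 4.48^3/3! ≈ 0.1698.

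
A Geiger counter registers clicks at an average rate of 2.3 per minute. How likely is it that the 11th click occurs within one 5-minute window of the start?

Over the interval, μ = 2.3 × 5 = 11.5 (a 5-minute window = 5 minutes).
The 11th arrival falls in the interval iff at least 11 events occur there: P(S_11 ≤ t) = P(N ≥ 11) = 1 − P(N ≤ 10) ≈ 0.5983.

0.5983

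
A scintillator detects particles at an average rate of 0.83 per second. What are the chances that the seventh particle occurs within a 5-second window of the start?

Over the interval, μ = 0.83 × 5 = 4.15 (a 5-second window = 5 seconds).
The seventh arrival falls in the interval iff at least 7 events occur there: P(S_7 ≤ t) = P(N ≥ 7) = 1 − P(N ≤ 6) ≈ 0.1269.

0.1269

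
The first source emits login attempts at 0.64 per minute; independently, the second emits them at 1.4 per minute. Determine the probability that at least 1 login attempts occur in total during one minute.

0.8700

Independent Poisson processes superpose: combined rate λ = 0.64 + 1.4 = 2.04 per minute.
So μ = 2.04.
P(N ≥ 1) = 1 − P(N ≤ 0) ≈ 0.8700.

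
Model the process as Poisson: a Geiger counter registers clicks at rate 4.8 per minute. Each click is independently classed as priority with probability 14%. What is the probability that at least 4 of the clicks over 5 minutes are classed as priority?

Thinning: the clicks that are classed as priority themselves form a Poisson process with rate 0.14 × 4.8 = 0.672 per minute.
Over the interval, μ = 0.672 × 5 = 3.36 (5 minutes).
P(N ≥ 4) = 1 − P(N ≤ 3) ≈ 0.4329.

0.4329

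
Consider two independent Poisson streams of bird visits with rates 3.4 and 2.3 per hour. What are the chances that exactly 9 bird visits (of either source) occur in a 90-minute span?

0.1302

Independent Poisson processes superpose: combined rate λ = 3.4 + 2.3 = 5.7 per hour.
Over the interval, μ = 5.7 × 1.5 = 8.55 (a 90-minute span = 1.5 hours).
P(N = 9) = e^(−8.55) · 8.55^9/9! ≈ 0.1302.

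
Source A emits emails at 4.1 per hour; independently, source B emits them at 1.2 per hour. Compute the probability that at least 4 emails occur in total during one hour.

Independent Poisson processes superpose: combined rate λ = 4.1 + 1.2 = 5.3 per hour.
So μ = 5.3.
P(N ≥ 4) = 1 − P(N ≤ 3) ≈ 0.7746.

0.7746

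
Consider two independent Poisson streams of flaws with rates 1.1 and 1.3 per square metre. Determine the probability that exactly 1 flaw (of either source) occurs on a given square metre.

Independent Poisson processes superpose: combined rate λ = 1.1 + 1.3 = 2.4 per square metre.
So μ = 2.4.
P(N = 1) = e^(−2.4) · 2.4^1/1! ≈ 0.2177.

0.2177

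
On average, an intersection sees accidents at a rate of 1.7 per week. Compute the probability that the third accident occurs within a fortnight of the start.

Over the interval, μ = 1.7 × 2 = 3.4 (a fortnight = 2 weeks).
The third arrival falls in the interval iff at least 3 events occur there: P(S_3 ≤ t) = P(N ≥ 3) = 1 − P(N ≤ 2) ≈ 0.6603.

0.6603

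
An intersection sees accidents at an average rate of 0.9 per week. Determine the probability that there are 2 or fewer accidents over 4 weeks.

Over the interval, μ = 0.9 × 4 = 3.6 (4 weeks).
P(N ≤ 2) = Σ_{j=0}^{2} e^(−μ) μ^j/j! ≈ 0.3027.

0.3027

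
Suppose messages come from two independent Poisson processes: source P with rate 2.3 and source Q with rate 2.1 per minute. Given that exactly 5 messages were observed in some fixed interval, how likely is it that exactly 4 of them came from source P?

0.1782

Given the total, each event is independently from source P with probability p = λ_P/(λ_P+λ_Q) = 2.3/4.4 ≈ 0.5227.
So K ~ Binomial(5, 2.3/4.4): P(K = 4) = C(5,4) · (2.3/4.4)^4 · (2.1/4.4)^1 ≈ 0.1782.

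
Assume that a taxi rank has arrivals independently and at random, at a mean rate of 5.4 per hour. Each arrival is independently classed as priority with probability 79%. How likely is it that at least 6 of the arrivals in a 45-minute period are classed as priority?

Thinning: the arrivals that are classed as priority themselves form a Poisson process with rate 0.79 × 5.4 = 4.266 per hour.
Over the interval, μ = 4.266 × 0.75 = 3.1995 (a 45-minute period = 0.75 hours).
P(N ≥ 6) = 1 − P(N ≤ 5) ≈ 0.1054.

0.1054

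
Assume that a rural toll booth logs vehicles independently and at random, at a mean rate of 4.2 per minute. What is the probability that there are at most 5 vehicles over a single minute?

0.7531

With mean μ = 4.2 per minute,
P(N ≤ 5) = Σ_{j=0}^{5} e^(−μ) μ^j/j! ≈ 0.7531.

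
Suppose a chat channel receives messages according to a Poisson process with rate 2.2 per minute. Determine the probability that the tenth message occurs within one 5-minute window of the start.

Over the interval, μ = 2.2 × 5 = 11 (a 5-minute window = 5 minutes).
The tenth arrival falls in the interval iff at least 10 events occur there: P(S_10 ≤ t) = P(N ≥ 10) = 1 − P(N ≤ 9) ≈ 0.6595.

0.6595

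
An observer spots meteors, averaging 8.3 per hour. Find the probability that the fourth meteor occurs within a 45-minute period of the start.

0.8678

Over the interval, μ = 8.3 × 0.75 = 6.225 (a 45-minute period = 0.75 hours).
The fourth arrival falls in the interval iff at least 4 events occur there: P(S_4 ≤ t) = P(N ≥ 4) = 1 − P(N ≤ 3) ≈ 0.8678.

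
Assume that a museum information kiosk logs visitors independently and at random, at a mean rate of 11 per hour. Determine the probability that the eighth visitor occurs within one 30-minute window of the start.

0.1905

Over the interval, μ = 11 × 0.5 = 5.5 (a 30-minute window = 0.5 hours).
The eighth arrival falls in the interval iff at least 8 events occur there: P(S_8 ≤ t) = P(N ≥ 8) = 1 − P(N ≤ 7) ≈ 0.1905.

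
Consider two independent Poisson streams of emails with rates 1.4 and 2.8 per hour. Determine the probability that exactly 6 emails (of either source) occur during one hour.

0.1143

Independent Poisson processes superpose: combined rate λ = 1.4 + 2.8 = 4.2 per hour.
So μ = 4.2.
P(N = 6) = e^(−4.2) · 4.2^6/6! ≈ 0.1143.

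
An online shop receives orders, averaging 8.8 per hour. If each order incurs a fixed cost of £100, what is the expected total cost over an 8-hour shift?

E[N] = 8.8 × 8 = 70.4 (an 8-hour shift = 8 hours); E[cost] = 70.4 × £100 = £7040.

£7040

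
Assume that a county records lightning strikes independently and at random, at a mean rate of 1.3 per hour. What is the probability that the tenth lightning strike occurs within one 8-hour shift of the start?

Over the interval, μ = 1.3 × 8 = 10.4 (an 8-hour shift = 8 hours).
The tenth arrival falls in the interval iff at least 10 events occur there: P(S_10 ≤ t) = P(N ≥ 10) = 1 − P(N ≤ 9) ≈ 0.5910.

0.5910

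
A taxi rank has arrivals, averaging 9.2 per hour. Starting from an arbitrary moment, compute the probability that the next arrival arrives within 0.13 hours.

0.6976

Inter-arrival times are exponential with rate λ = 9.2 per hour.
P(T ≤ 0.13) = 1 − e^(−λt) = 1 − e^(−9.2 × 0.13) = 1 − e^(−1.196) ≈ 0.6976.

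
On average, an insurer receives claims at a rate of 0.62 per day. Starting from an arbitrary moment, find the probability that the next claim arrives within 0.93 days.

0.4382

Inter-arrival times are exponential with rate λ = 0.62 per day.
P(T ≤ 0.93) = 1 − e^(−λt) = 1 − e^(−0.62 × 0.93) = 1 − e^(−0.5766) ≈ 0.4382.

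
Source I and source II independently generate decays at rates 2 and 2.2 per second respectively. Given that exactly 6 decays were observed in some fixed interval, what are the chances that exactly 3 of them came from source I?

0.3104

Given the total, each event is independently from source I with probability p = λ_I/(λ_I+λ_II) = 2/4.2 ≈ 0.4762.
So K ~ Binomial(6, 2/4.2): P(K = 3) = C(6,3) · (2/4.2)^3 · (2.2/4.2)^3 ≈ 0.3104.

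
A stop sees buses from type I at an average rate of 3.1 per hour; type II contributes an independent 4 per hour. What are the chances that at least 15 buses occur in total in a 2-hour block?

0.4508

Independent Poisson processes superpose: combined rate λ = 3.1 + 4 = 7.1 per hour.
Over the interval, μ = 7.1 × 2 = 14.2 (a 2-hour block = 2 hours).
P(N ≥ 15) = 1 − P(N ≤ 14) ≈ 0.4508.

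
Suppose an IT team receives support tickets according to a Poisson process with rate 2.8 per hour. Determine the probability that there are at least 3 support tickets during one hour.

0.5305

With mean μ = 2.8 per hour,
P(N ≥ 3) = 1 − P(N ≤ 2) = 1 − Σ_{j=0}^{2} e^(−μ) μ^j/j! ≈ 0.5305.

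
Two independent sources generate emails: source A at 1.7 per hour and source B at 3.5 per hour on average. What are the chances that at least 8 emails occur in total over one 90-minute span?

Independent Poisson processes superpose: combined rate λ = 1.7 + 3.5 = 5.2 per hour.
Over the interval, μ = 5.2 × 1.5 = 7.8 (a 90-minute span = 1.5 hours).
P(N ≥ 8) = 1 − P(N ≤ 7) ≈ 0.5188.

0.5188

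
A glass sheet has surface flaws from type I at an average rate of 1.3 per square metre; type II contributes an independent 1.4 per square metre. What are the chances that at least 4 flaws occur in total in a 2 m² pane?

0.7867

Independent Poisson processes superpose: combined rate λ = 1.3 + 1.4 = 2.7 per square metre.
Over the interval, μ = 2.7 × 2 = 5.4 (a 2 m² pane = 2 square metres).
P(N ≥ 4) = 1 − P(N ≤ 3) ≈ 0.7867.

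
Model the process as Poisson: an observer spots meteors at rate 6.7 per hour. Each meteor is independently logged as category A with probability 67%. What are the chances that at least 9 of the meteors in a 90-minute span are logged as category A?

0.2369

Thinning: the meteors that are logged as category A themselves form a Poisson process with rate 0.67 × 6.7 = 4.489 per hour.
Over the interval, μ = 4.489 × 1.5 = 6.7335 (a 90-minute span = 1.5 hours).
P(N ≥ 9) = 1 − P(N ≤ 8) ≈ 0.2369.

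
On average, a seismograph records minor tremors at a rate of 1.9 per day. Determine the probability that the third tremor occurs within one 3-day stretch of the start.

Over the interval, μ = 1.9 × 3 = 5.7 (a 3-day stretch = 3 days).
The third arrival falls in the interval iff at least 3 events occur there: P(S_3 ≤ t) = P(N ≥ 3) = 1 − P(N ≤ 2) ≈ 0.9232.

0.9232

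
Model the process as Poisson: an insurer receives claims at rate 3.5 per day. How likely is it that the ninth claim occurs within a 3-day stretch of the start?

0.7206

Over the interval, μ = 3.5 × 3 = 10.5 (a 3-day stretch = 3 days).
The ninth arrival falls in the interval iff at least 9 events occur there: P(S_9 ≤ t) = P(N ≥ 9) = 1 − P(N ≤ 8) ≈ 0.7206.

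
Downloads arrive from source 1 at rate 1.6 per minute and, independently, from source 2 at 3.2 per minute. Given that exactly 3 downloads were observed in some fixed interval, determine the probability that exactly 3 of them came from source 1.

Given the total, each event is independently from source 1 with probability p = λ_1/(λ_1+λ_2) = 1.6/4.8 ≈ 0.3333.
So K ~ Binomial(3, 1.6/4.8): P(K = 3) = C(3,3) · (1.6/4.8)^3 · (3.2/4.8)^0 ≈ 0.0370.

0.0370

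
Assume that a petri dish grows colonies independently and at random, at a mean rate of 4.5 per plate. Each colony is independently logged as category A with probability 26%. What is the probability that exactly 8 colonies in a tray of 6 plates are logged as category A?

Thinning: the colonies that are logged as category A themselves form a Poisson process with rate 0.26 × 4.5 = 1.17 per plate.
Over the interval, μ = 1.17 × 6 = 7.02 (a tray of 6 plates = 6 plates).
P(N = 8) = e^(−7.02) · 7.02^8/8! ≈ 0.1307.

0.1307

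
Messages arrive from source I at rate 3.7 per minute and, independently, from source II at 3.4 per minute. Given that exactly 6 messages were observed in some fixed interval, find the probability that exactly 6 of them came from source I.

Given the total, each event is independently from source I with probability p = λ_I/(λ_I+λ_II) = 3.7/7.1 ≈ 0.5211.
So K ~ Binomial(6, 3.7/7.1): P(K = 6) = C(6,6) · (3.7/7.1)^6 · (3.4/7.1)^0 ≈ 0.0200.

0.0200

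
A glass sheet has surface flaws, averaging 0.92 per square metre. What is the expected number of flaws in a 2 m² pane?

E[N] = λt = 0.92 × 2 = 1.84 (a 2 m² pane = 2 square metres).

1.84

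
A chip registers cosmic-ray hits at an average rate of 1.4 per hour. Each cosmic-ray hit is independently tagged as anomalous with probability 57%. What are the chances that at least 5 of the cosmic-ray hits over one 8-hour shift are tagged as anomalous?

Thinning: the cosmic-ray hits that are tagged as anomalous themselves form a Poisson process with rate 0.57 × 1.4 = 0.798 per hour.
Over the interval, μ = 0.798 × 8 = 6.384 (an 8-hour shift = 8 hours).
P(N ≥ 5) = 1 − P(N ≤ 4) ≈ 0.7631.

0.7631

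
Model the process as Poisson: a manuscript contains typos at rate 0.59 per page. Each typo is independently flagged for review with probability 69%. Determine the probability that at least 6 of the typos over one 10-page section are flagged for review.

Thinning: the typos that are flagged for review themselves form a Poisson process with rate 0.69 × 0.59 = 0.4071 per page.
Over the interval, μ = 0.4071 × 10 = 4.071 (a 10-page section = 10 pages).
P(N ≥ 6) = 1 − P(N ≤ 5) ≈ 0.2261.

0.2261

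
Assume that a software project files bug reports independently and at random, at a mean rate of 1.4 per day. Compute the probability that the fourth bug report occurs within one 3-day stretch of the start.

0.6046

Over the interval, μ = 1.4 × 3 = 4.2 (a 3-day stretch = 3 days).
The fourth arrival falls in the interval iff at least 4 events occur there: P(S_4 ≤ t) = P(N ≥ 4) = 1 − P(N ≤ 3) ≈ 0.6046.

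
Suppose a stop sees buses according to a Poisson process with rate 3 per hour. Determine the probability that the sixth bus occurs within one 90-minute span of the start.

0.2971

Over the interval, μ = 3 × 1.5 = 4.5 (a 90-minute span = 1.5 hours).
The sixth arrival falls in the interval iff at least 6 events occur there: P(S_6 ≤ t) = P(N ≥ 6) = 1 − P(N ≤ 5) ≈ 0.2971.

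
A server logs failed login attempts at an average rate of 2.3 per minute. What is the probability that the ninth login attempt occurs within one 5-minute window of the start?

Over the interval, μ = 2.3 × 5 = 11.5 (a 5-minute window = 5 minutes).
The ninth arrival falls in the interval iff at least 9 events occur there: P(S_9 ≤ t) = P(N ≥ 9) = 1 − P(N ≤ 8) ≈ 0.8094.

0.8094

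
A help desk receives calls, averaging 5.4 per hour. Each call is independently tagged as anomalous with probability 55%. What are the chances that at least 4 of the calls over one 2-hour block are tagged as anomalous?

Thinning: the calls that are tagged as anomalous themselves form a Poisson process with rate 0.55 × 5.4 = 2.97 per hour.
Over the interval, μ = 2.97 × 2 = 5.94 (a 2-hour block = 2 hours).
P(N ≥ 4) = 1 − P(N ≤ 3) ≈ 0.8434.

0.8434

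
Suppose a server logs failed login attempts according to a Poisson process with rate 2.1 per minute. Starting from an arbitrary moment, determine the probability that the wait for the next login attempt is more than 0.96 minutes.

The wait for the next event is exponential with rate λ = 2.1 per minute.
P(T > 0.96) = e^(−λt) = e^(−2.1 × 0.96) = e^(−2.016) ≈ 0.1332.

0.1332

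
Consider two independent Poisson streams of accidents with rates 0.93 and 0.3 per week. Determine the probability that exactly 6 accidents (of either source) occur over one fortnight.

0.0263

Independent Poisson processes superpose: combined rate λ = 0.93 + 0.3 = 1.23 per week.
Over the interval, μ = 1.23 × 2 = 2.46 (a fortnight = 2 weeks).
P(N = 6) = e^(−2.46) · 2.46^6/6! ≈ 0.0263.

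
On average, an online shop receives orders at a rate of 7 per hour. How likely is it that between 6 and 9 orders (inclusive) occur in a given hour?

With mean μ = 7 per hour,
P(6 ≤ N ≤ 9) = Σ_{j=6}^{9} e^(−7) · 7^j/j! ≈ 0.5298.

0.5298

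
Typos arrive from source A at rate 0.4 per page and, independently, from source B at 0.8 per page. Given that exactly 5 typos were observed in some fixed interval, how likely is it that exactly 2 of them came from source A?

Given the total, each event is independently from source A with probability p = λ_A/(λ_A+λ_B) = 0.4/1.2 ≈ 0.3333.
So K ~ Binomial(5, 0.4/1.2): P(K = 2) = C(5,2) · (0.4/1.2)^2 · (0.8/1.2)^3 ≈ 0.3292.

0.3292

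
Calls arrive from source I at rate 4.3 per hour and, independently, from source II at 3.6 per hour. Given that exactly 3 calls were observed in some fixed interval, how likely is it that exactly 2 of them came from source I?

0.4050

Given the total, each event is independently from source I with probability p = λ_I/(λ_I+λ_II) = 4.3/7.9 ≈ 0.5443.
So K ~ Binomial(3, 4.3/7.9): P(K = 2) = C(3,2) · (4.3/7.9)^2 · (3.6/7.9)^1 ≈ 0.4050.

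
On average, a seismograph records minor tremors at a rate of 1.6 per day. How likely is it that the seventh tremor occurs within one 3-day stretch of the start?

0.2092

Over the interval, μ = 1.6 × 3 = 4.8 (a 3-day stretch = 3 days).
The seventh arrival falls in the interval iff at least 7 events occur there: P(S_7 ≤ t) = P(N ≥ 7) = 1 − P(N ≤ 6) ≈ 0.2092.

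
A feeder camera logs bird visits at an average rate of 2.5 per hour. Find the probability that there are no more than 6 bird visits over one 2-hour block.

0.7622

Over the interval, μ = 2.5 × 2 = 5 (a 2-hour block = 2 hours).
P(N ≤ 6) = Σ_{j=0}^{6} e^(−μ) μ^j/j! ≈ 0.7622.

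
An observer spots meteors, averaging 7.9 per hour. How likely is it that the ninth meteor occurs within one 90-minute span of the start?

Over the interval, μ = 7.9 × 1.5 = 11.85 (a 90-minute span = 1.5 hours).
The ninth arrival falls in the interval iff at least 9 events occur there: P(S_9 ≤ t) = P(N ≥ 9) = 1 − P(N ≤ 8) ≈ 0.8349.

0.8349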